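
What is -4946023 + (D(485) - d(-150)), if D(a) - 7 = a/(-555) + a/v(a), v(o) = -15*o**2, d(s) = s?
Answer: -1331303715812/269175 ≈ -4.9459e+6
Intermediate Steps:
D(a) = 7 - 1/(15*a) - a/555 (D(a) = 7 + (a/(-555) + a/((-15*a**2))) = 7 + (a*(-1/555) + a*(-1/(15*a**2))) = 7 + (-a/555 - 1/(15*a)) = 7 + (-1/(15*a) - a/555) = 7 - 1/(15*a) - a/555)
-4946023 + (D(485) - d(-150)) = -4946023 + ((1/555)*(-37 + 485*(3885 - 1*485))/485 - 1*(-150)) = -4946023 + ((1/555)*(1/485)*(-37 + 485*(3885 - 485)) + 150) = -4946023 + ((1/555)*(1/485)*(-37 + 485*3400) + 150) = -4946023 + ((1/555)*(1/485)*(-37 + 1649000) + 150) = -4946023 + ((1/555)*(1/485)*1648963 + 150) = -4946023 + (1648963/269175 + 150) = -4946023 + 42025213/269175 = -1331303715812/269175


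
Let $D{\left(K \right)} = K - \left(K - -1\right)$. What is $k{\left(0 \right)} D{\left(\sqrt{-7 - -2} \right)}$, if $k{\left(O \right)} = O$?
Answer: $0$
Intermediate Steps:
$D{\left(K \right)} = -1$ ($D{\left(K \right)} = K - \left(K + 1\right) = K - \left(1 + K\right) = -1$)
$k{\left(0 \right)} D{\left(\sqrt{-7 - -2} \right)} = 0 \left(-1\right) = 0$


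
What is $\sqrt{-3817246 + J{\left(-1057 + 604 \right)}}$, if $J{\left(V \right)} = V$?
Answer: $i \sqrt{3817699} \approx 1953.9 i$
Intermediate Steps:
$\sqrt{-3817246 + J{\left(-1057 + 604 \right)}} = \sqrt{-3817246 + \left(-1057 + 604\right)} = \sqrt{-3817246 - 453} = \sqrt{-3817699} = i \sqrt{3817699}$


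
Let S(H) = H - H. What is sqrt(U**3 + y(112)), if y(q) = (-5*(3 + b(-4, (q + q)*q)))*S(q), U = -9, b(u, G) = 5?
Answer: 27*I ≈ 27.0*I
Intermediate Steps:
S(H) = 0
y(q) = 0 (y(q) = -5*(3 + 5)*0 = -5*8*0 = -40*0 = 0)
sqrt(U**3 + y(112)) = sqrt((-9)**3 + 0) = sqrt(-729 + 0) = sqrt(-729) = 27*I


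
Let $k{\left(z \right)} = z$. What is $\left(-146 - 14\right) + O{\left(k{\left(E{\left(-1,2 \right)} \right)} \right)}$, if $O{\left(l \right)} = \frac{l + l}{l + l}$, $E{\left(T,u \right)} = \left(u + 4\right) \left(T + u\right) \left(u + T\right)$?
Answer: $-159$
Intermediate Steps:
$E{\left(T,u \right)} = \left(T + u\right)^{2} \left(4 + u\right)$ ($E{\left(T,u \right)} = \left(4 + u\right) \left(T + u\right) \left(T + u\right) = \left(4 + u\right) \left(T + u\right)^{2} = \left(T + u\right)^{2} \left(4 + u\right)$)
$O{\left(l \right)} = 1$ ($O{\left(l \right)} = \frac{2 l}{2 l} = 2 l \frac{1}{2 l} = 1$)
$\left(-146 - 14\right) + O{\left(k{\left(E{\left(-1,2 \right)} \right)} \right)} = \left(-146 - 14\right) + 1 = -160 + 1 = -159$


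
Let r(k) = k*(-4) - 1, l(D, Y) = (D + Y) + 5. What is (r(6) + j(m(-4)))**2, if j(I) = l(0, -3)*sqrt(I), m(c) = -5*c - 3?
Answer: 693 - 100*sqrt(17) ≈ 280.69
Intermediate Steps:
l(D, Y) = 5 + D + Y
m(c) = -3 - 5*c
j(I) = 2*sqrt(I) (j(I) = (5 + 0 - 3)*sqrt(I) = 2*sqrt(I))
r(k) = -1 - 4*k (r(k) = -4*k - 1 = -1 - 4*k)
(r(6) + j(m(-4)))**2 = ((-1 - 4*6) + 2*sqrt(-3 - 5*(-4)))**2 = ((-1 - 24) + 2*sqrt(-3 + 20))**2 = (-25 + 2*sqrt(17))**2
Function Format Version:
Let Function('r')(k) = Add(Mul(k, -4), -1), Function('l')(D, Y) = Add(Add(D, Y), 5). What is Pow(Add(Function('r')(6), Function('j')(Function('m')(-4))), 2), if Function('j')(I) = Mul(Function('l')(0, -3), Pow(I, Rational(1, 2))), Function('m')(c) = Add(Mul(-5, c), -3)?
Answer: Add(693, Mul(-100, Pow(17, Rational(1, 2)))) ≈ 280.69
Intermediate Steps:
Function('l')(D, Y) = Add(5, D, Y)
Function('m')(c) = Add(-3, Mul(-5, c))
Function('j')(I) = Mul(2, Pow(I, Rational(1, 2))) (Function('j')(I) = Mul(Add(5, 0, -3), Pow(I, Rational(1, 2))) = Mul(2, Pow(I, Rational(1, 2))))
Function('r')(k) = Add(-1, Mul(-4, k)) (Function('r')(k) = Add(Mul(-4, k), -1) = Add(-1, Mul(-4, k)))
Pow(Add(Function('r')(6), Function('j')(Function('m')(-4))), 2) = Pow(Add(Add(-1, Mul(-4, 6)), Mul(2, Pow(Add(-3, Mul(-5, -4)), Rational(1, 2)))), 2) = Pow(Add(Add(-1, -24), Mul(2, Pow(Add(-3, 20), Rational(1, 2)))), 2) = Pow(Add(-25, Mul(2, Pow(17, Rational(1, 2)))), 2)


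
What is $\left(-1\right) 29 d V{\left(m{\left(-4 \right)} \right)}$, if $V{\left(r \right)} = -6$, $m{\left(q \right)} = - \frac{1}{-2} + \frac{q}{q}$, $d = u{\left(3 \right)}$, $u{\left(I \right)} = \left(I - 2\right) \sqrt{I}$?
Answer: $174 \sqrt{3} \approx 301.38$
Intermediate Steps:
$u{\left(I \right)} = \sqrt{I} \left(-2 + I\right)$ ($u{\left(I \right)} = \left(-2 + I\right) \sqrt{I} = \sqrt{I} \left(-2 + I\right)$)
$d = \sqrt{3}$ ($d = \sqrt{3} \left(-2 + 3\right) = \sqrt{3} \cdot 1 = \sqrt{3} \approx 1.732$)
$m{\left(q \right)} = \frac{3}{2}$ ($m{\left(q \right)} = \left(-1\right) \left(- \frac{1}{2}\right) + 1 = \frac{1}{2} + 1 = \frac{3}{2}$)
$\left(-1\right) 29 d V{\left(m{\left(-4 \right)} \right)} = \left(-1\right) 29 \sqrt{3} \left(-6\right) = - 29 \sqrt{3} \left(-6\right) = 174 \sqrt{3}$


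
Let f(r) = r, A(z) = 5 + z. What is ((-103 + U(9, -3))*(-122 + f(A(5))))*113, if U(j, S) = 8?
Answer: 1202320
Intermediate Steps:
((-103 + U(9, -3))*(-122 + f(A(5))))*113 = ((-103 + 8)*(-122 + (5 + 5)))*113 = -95*(-122 + 10)*113 = -95*(-112)*113 = 10640*113 = 1202320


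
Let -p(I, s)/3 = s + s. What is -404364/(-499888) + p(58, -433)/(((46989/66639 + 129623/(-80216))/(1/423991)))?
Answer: 68981366904959528823/85992209698263380732 ≈ 0.80218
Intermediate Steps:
p(I, s) = -6*s (p(I, s) = -3*(s + s) = -6*s)
-404364/(-499888) + p(58, -433)/(((46989/66639 + 129623/(-80216))/(1/423991))) = -404364/(-499888) + (-6*(-433))/(((46989/66639 + 129623/(-80216))/(1/423991))) = -404364*(-1/499888) + 2598/(((46989*(1/66639) + 129623*(-1/80216))/(1/423991))) = 101091/124972 + 2598/(((15663/22213 - 129623/80216)*423991)) = 101091/124972 + 2598/((-1622892491/1781838008*423991)) = 101091/124972 + 2598/(-688091810151581/1781838008) = 101091/124972 + 2598*(-1781838008/688091810151581) = 101091/124972 - 4629215144784/688091810151581 = 68981366904959528823/85992209698263380732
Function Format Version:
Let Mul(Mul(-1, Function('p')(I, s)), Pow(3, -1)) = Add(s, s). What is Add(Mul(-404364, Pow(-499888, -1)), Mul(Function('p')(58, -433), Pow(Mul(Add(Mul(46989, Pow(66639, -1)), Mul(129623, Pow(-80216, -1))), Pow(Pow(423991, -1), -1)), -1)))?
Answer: Rational(68981366904959528823, 85992209698263380732) ≈ 0.80218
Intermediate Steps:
Function('p')(I, s) = Mul(-6, s) (Function('p')(I, s) = Mul(-3, Add(s, s)) = Mul(-3, Mul(2, s)) = Mul(-6, s))
Add(Mul(-404364, Pow(-499888, -1)), Mul(Function('p')(58, -433), Pow(Mul(Add(Mul(46989, Pow(66639, -1)), Mul(129623, Pow(-80216, -1))), Pow(Pow(423991, -1), -1)), -1))) = Add(Mul(-404364, Pow(-499888, -1)), Mul(Mul(-6, -433), Pow(Mul(Add(Mul(46989, Pow(66639, -1)), Mul(129623, Pow(-80216, -1))), Pow(Pow(423991, -1), -1)), -1))) = Add(Mul(-404364, Rational(-1, 499888)), Mul(2598, Pow(Mul(Add(Mul(46989, Rational(1, 66639)), Mul(129623, Rational(-1, 80216))), Pow(Rational(1, 423991), -1)), -1))) = Add(Rational(101091, 124972), Mul(2598, Pow(Mul(Add(Rational(15663, 22213), Rational(-129623, 80216)), 423991), -1))) = Add(Rational(101091, 124972), Mul(2598, Pow(Mul(Rational(-1622892491, 1781838008), 423991), -1))) = Add(Rational(101091, 124972), Mul(2598, Pow(Rational(-688091810151581, 1781838008), -1))) = Add(Rational(101091, 124972), Mul(2598, Rational(-1781838008, 688091810151581))) = Add(Rational(101091, 124972), Rational(-4629215144784, 688091810151581)) = Rational(68981366904959528823, 85992209698263380732)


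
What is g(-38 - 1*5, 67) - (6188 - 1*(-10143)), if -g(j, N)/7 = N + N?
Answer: -17269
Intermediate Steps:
g(j, N) = -14*N (g(j, N) = -7*(N + N) = -14*N)
g(-38 - 1*5, 67) - (6188 - 1*(-10143)) = -14*67 - (6188 - 1*(-10143)) = -938 - (6188 + 10143) = -938 - 1*16331 = -938 - 16331 = -17269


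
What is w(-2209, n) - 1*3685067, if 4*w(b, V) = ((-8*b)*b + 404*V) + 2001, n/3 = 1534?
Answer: -51916507/4 ≈ -1.2979e+7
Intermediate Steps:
n = 4602 (n = 3*1534 = 4602)
w(b, V) = 2001/4 - 2*b² + 101*V (w(b, V) = (((-8*b)*b + 404*V) + 2001)/4 = ((-8*b² + 404*V) + 2001)/4 = (2001 - 8*b² + 404*V)/4 = 2001/4 - 2*b² + 101*V)
w(-2209, n) - 1*3685067 = (2001/4 - 2*(-2209)² + 101*4602) - 1*3685067 = (2001/4 - 2*4879681 + 464802) - 3685067 = (2001/4 - 9759362 + 464802) - 3685067 = -37176239/4 - 3685067 = -51916507/4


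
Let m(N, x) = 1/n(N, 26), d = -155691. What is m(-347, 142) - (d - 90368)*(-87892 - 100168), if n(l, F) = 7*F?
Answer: -8421841708279/182 ≈ -4.6274e+10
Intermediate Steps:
m(N, x) = 1/182 (m(N, x) = 1/(7*26) = 1/182)
m(-347, 142) - (d - 90368)*(-87892 - 100168) = 1/182 - (-155691 - 90368)*(-87892 - 100168) = 1/182 - (-246059)*(-188060) = 1/182 - 1*46273855540 = 1/182 - 46273855540 = -8421841708279/182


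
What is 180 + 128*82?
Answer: 10676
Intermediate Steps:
180 + 128*82 = 180 + 10496 = 10676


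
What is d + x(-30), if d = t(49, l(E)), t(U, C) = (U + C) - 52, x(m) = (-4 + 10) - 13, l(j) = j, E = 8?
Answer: -2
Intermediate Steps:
x(m) = -7 (x(m) = 6 - 13 = -7)
t(U, C) = -52 + C + U (t(U, C) = (C + U) - 52 = -52 + C + U)
d = 5 (d = -52 + 8 + 49 = 5)
d + x(-30) = 5 - 7 = -2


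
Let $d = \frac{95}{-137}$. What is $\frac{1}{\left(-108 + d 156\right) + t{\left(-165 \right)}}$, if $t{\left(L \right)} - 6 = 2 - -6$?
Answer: $- \frac{137}{27698} \approx -0.0049462$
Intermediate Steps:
$t{\left(L \right)} = 14$ ($t{\left(L \right)} = 6 + \left(2 - -6\right) = 6 + \left(2 + 6\right) = 6 + 8 = 14$)
$d = - \frac{95}{137}$ ($d = 95 \left(- \frac{1}{137}\right) = - \frac{95}{137} \approx -0.69343$)
$\frac{1}{\left(-108 + d 156\right) + t{\left(-165 \right)}} = \frac{1}{\left(-108 - \frac{14820}{137}\right) + 14} = \frac{1}{- \frac{29616}{137} + 14} = \frac{1}{- \frac{27698}{137}} = - \frac{137}{27698}$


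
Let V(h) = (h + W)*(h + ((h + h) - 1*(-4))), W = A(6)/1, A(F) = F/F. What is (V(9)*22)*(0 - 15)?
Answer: -102300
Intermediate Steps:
A(F) = 1
W = 1 (W = 1/1 = 1*1 = 1)
V(h) = (1 + h)*(4 + 3*h) (V(h) = (h + 1)*(h + ((h + h) - 1*(-4))) = (1 + h)*(h + (2*h + 4)) = (1 + h)*(h + (4 + 2*h)) = (1 + h)*(4 + 3*h))
(V(9)*22)*(0 - 15) = ((4 + 3*9**2 + 7*9)*22)*(0 - 15) = ((4 + 3*81 + 63)*22)*(-15) = ((4 + 243 + 63)*22)*(-15) = (310*22)*(-15) = 6820*(-15) = -102300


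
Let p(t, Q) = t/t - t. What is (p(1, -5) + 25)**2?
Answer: 625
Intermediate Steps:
p(t, Q) = 1 - t
(p(1, -5) + 25)**2 = ((1 - 1*1) + 25)**2 = ((1 - 1) + 25)**2 = (0 + 25)**2 = 25**2 = 625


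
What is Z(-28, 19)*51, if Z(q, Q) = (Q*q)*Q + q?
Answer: -516936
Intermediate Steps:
Z(q, Q) = q + q*Q**2 (Z(q, Q) = q*Q**2 + q = q + q*Q**2)
Z(-28, 19)*51 = -28*(1 + 19**2)*51 = -28*(1 + 361)*51 = -28*362*51 = -10136*51 = -516936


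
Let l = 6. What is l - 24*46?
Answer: -1098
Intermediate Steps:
l - 24*46 = 6 - 24*46 = 6 - 1104 = -1098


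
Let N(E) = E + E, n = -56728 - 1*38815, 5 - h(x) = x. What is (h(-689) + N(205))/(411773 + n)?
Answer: 184/52705 ≈ 0.0034911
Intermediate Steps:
h(x) = 5 - x
n = -95543 (n = -56728 - 38815 = -95543)
N(E) = 2*E
(h(-689) + N(205))/(411773 + n) = ((5 - 1*(-689)) + 2*205)/(411773 - 95543) = ((5 + 689) + 410)/316230 = (694 + 410)*(1/316230) = 1104*(1/316230) = 184/52705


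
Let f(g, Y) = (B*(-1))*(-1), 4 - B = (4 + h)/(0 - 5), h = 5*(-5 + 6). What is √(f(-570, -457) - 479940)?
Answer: I*√11998355/5 ≈ 692.77*I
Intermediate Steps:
h = 5 (h = 5*1 = 5)
B = 29/5 (B = 4 - (4 + 5)/(0 - 5) = 4 - 9/(-5) = 4 - 9*(-1)/5 = 4 - 1*(-9/5) = 4 + 9/5 = 29/5 ≈ 5.8000)
f(g, Y) = 29/5 (f(g, Y) = ((29/5)*(-1))*(-1) = -29/5*(-1) = 29/5)
√(f(-570, -457) - 479940) = √(29/5 - 479940) = √(-2399671/5) = I*√11998355/5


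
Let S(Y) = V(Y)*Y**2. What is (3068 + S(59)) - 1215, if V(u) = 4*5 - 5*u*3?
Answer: -3009212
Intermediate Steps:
V(u) = 20 - 15*u
S(Y) = Y**2*(20 - 15*Y) (S(Y) = (20 - 15*Y)*Y**2 = Y**2*(20 - 15*Y))
(3068 + S(59)) - 1215 = (3068 + 59**2*(20 - 15*59)) - 1215 = (3068 + 3481*(20 - 885)) - 1215 = (3068 + 3481*(-865)) - 1215 = (3068 - 3011065) - 1215 = -3007997 - 1215 = -3009212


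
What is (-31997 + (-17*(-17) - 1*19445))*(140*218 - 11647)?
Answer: -965410569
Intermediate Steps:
(-31997 + (-17*(-17) - 1*19445))*(140*218 - 11647) = (-31997 + (289 - 19445))*(30520 - 11647) = (-31997 - 19156)*18873 = -51153*18873 = -965410569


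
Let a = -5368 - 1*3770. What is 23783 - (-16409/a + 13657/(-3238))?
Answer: 175945785544/7397211 ≈ 23785.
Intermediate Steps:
a = -9138 (a = -5368 - 3770 = -9138)
23783 - (-16409/a + 13657/(-3238)) = 23783 - (-16409/(-9138) + 13657/(-3238)) = 23783 - (-16409*(-1/9138) + 13657*(-1/3238)) = 23783 - (16409/9138 - 13657/3238) = 23783 - 1*(-17916331/7397211) = 23783 + 17916331/7397211 = 175945785544/7397211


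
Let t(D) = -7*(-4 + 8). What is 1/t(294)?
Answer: -1/28 ≈ -0.035714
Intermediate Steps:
t(D) = -28 (t(D) = -7*4 = -28)
1/t(294) = 1/(-28) = -1/28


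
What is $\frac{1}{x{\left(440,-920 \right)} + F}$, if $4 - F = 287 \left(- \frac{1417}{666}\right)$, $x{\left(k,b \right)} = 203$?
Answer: $\frac{666}{544541} \approx 0.001223$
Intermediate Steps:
$F = \frac{409343}{666}$ ($F = 4 - 287 \left(- \frac{1417}{666}\right) = 4 - - \frac{406679}{666} = 4 + \frac{406679}{666} = \frac{409343}{666} \approx 614.63$)
$\frac{1}{x{\left(440,-920 \right)} + F} = \frac{1}{203 + \frac{409343}{666}} = \frac{1}{\frac{544541}{666}} = \frac{666}{544541}$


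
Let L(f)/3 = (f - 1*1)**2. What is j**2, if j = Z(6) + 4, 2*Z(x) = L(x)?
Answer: 6889/4 ≈ 1722.3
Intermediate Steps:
L(f) = 3*(-1 + f)**2 (L(f) = 3*(f - 1*1)**2 = 3*(f - 1)**2 = 3*(-1 + f)**2)
Z(x) = 3*(-1 + x)**2/2 (Z(x) = (3*(-1 + x)**2)/2 = 3*(-1 + x)**2/2)
j = 83/2 (j = 3*(-1 + 6)**2/2 + 4 = (3/2)*5**2 + 4 = (3/2)*25 + 4 = 75/2 + 4 = 83/2 ≈ 41.500)
j**2 = (83/2)**2 = 6889/4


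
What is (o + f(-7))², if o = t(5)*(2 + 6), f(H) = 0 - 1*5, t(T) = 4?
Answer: 729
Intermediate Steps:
f(H) = -5 (f(H) = 0 - 5 = -5)
o = 32 (o = 4*(2 + 6) = 4*8 = 32)
(o + f(-7))² = (32 - 5)² = 27² = 729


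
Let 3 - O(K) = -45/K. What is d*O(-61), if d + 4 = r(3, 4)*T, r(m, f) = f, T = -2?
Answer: -1656/61 ≈ -27.148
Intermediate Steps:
O(K) = 3 + 45/K (O(K) = 3 - (-45)/K = 3 + 45/K)
d = -12 (d = -4 + 4*(-2) = -4 - 8 = -12)
d*O(-61) = -12*(3 + 45/(-61)) = -12*(3 + 45*(-1/61)) = -12*(3 - 45/61) = -12*138/61 = -1656/61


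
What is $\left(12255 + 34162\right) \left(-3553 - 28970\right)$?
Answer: $-1509620091$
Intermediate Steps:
$\left(12255 + 34162\right) \left(-3553 - 28970\right) = 46417 \left(-32523\right) = -1509620091$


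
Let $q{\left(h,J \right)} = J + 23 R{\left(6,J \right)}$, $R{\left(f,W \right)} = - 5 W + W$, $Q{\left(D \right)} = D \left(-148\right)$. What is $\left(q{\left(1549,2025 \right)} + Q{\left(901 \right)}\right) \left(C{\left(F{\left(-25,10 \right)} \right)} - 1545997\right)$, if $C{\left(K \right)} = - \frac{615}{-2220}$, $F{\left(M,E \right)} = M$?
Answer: $\frac{72674529336845}{148} \approx 4.9104 \cdot 10^{11}$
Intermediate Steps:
$Q{\left(D \right)} = - 148 D$
$C{\left(K \right)} = \frac{41}{148}$ ($C{\left(K \right)} = \left(-615\right) \left(- \frac{1}{2220}\right) = \frac{41}{148}$)
$R{\left(f,W \right)} = - 4 W$
$q{\left(h,J \right)} = - 91 J$ ($q{\left(h,J \right)} = J + 23 \left(- 4 J\right) = J - 92 J = - 91 J$)
$\left(q{\left(1549,2025 \right)} + Q{\left(901 \right)}\right) \left(C{\left(F{\left(-25,10 \right)} \right)} - 1545997\right) = \left(\left(-91\right) 2025 - 133348\right) \left(\frac{41}{148} - 1545997\right) = \left(-184275 - 133348\right) \left(- \frac{228807515}{148}\right) = \left(-317623\right) \left(- \frac{228807515}{148}\right) = \frac{72674529336845}{148}$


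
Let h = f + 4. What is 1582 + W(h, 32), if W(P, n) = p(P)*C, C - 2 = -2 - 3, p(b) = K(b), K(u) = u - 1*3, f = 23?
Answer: 1510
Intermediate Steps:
h = 27 (h = 23 + 4 = 27)
K(u) = -3 + u (K(u) = u - 3 = -3 + u)
p(b) = -3 + b
C = -3 (C = 2 + (-2 - 3) = 2 - 5 = -3)
W(P, n) = 9 - 3*P (W(P, n) = (-3 + P)*(-3) = 9 - 3*P)
1582 + W(h, 32) = 1582 + (9 - 3*27) = 1582 + (9 - 81) = 1582 - 72 = 1510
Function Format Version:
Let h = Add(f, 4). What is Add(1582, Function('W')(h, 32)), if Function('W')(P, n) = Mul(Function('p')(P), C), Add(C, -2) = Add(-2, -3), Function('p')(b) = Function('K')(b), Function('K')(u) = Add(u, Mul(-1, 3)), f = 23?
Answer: 1510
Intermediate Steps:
h = 27 (h = Add(23, 4) = 27)
Function('K')(u) = Add(-3, u) (Function('K')(u) = Add(u, -3) = Add(-3, u))
Function('p')(b) = Add(-3, b)
C = -3 (C = Add(2, Add(-2, -3)) = Add(2, -5) = -3)
Function('W')(P, n) = Add(9, Mul(-3, P)) (Function('W')(P, n) = Mul(Add(-3, P), -3) = Add(9, Mul(-3, P)))
Add(1582, Function('W')(h, 32)) = Add(1582, Add(9, Mul(-3, 27))) = Add(1582, Add(9, -81)) = Add(1582, -72) = 1510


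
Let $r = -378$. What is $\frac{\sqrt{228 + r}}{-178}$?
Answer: $- \frac{5 i \sqrt{6}}{178} \approx - 0.068806 i$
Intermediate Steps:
$\frac{\sqrt{228 + r}}{-178} = \frac{\sqrt{228 - 378}}{-178} = \sqrt{-150} \left(- \frac{1}{178}\right) = 5 i \sqrt{6} \left(- \frac{1}{178}\right) = - \frac{5 i \sqrt{6}}{178}$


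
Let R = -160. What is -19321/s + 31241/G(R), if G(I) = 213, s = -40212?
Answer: 420126155/2855052 ≈ 147.15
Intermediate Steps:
-19321/s + 31241/G(R) = -19321/(-40212) + 31241/213 = -19321*(-1/40212) + 31241*(1/213) = 19321/40212 + 31241/213 = 420126155/2855052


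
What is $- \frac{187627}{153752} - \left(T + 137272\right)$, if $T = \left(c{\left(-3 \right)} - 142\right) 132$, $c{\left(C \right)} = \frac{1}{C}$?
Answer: $- \frac{18217339595}{153752} \approx -1.1849 \cdot 10^{5}$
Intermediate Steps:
$T = -18788$ ($T = \left(\frac{1}{-3} - 142\right) 132 = \left(- \frac{1}{3} - 142\right) 132 = \left(- \frac{427}{3}\right) 132 = -18788$)
$- \frac{187627}{153752} - \left(T + 137272\right) = - \frac{187627}{153752} - \left(-18788 + 137272\right) = \left(-187627\right) \frac{1}{153752} - 118484 = - \frac{187627}{153752} - 118484 = - \frac{18217339595}{153752}$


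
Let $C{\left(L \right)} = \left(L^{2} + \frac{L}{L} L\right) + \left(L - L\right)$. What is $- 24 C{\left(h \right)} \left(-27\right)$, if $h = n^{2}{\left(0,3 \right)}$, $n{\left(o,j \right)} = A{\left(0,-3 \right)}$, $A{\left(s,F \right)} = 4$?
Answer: $176256$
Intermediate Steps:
$n{\left(o,j \right)} = 4$
$h = 16$ ($h = 4^{2} = 16$)
$C{\left(L \right)} = L + L^{2}$ ($C{\left(L \right)} = \left(L^{2} + 1 L\right) + 0 = \left(L^{2} + L\right) + 0 = \left(L + L^{2}\right) + 0 = L + L^{2}$)
$- 24 C{\left(h \right)} \left(-27\right) = - 24 \cdot 16 \left(1 + 16\right) \left(-27\right) = - 24 \cdot 16 \cdot 17 \left(-27\right) = \left(-24\right) 272 \left(-27\right) = \left(-6528\right) \left(-27\right) = 176256$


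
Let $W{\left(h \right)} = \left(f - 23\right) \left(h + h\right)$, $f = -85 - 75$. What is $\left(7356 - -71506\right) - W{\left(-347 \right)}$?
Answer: $-48140$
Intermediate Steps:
$f = -160$
$W{\left(h \right)} = - 366 h$ ($W{\left(h \right)} = \left(-160 - 23\right) \left(h + h\right) = - 183 \cdot 2 h = - 366 h$)
$\left(7356 - -71506\right) - W{\left(-347 \right)} = \left(7356 - -71506\right) - \left(-366\right) \left(-347\right) = \left(7356 + 71506\right) - 127002 = 78862 - 127002 = -48140$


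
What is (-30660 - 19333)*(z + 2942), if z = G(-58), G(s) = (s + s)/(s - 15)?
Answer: -10742595826/73 ≈ -1.4716e+8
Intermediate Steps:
G(s) = 2*s/(-15 + s) (G(s) = (2*s)/(-15 + s) = 2*s/(-15 + s))
z = 116/73 (z = 2*(-58)/(-15 - 58) = 2*(-58)/(-73) = 2*(-58)*(-1/73) = 116/73 ≈ 1.5890)
(-30660 - 19333)*(z + 2942) = (-30660 - 19333)*(116/73 + 2942) = -49993*214882/73 = -10742595826/73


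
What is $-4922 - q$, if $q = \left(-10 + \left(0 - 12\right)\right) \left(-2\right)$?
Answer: $-4966$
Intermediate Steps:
$q = 44$ ($q = \left(-10 - 12\right) \left(-2\right) = \left(-22\right) \left(-2\right) = 44$)
$-4922 - q = -4922 - 44 = -4966$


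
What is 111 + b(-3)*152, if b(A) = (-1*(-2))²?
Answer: 719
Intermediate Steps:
b(A) = 4 (b(A) = 2² = 4)
111 + b(-3)*152 = 111 + 4*152 = 111 + 608 = 719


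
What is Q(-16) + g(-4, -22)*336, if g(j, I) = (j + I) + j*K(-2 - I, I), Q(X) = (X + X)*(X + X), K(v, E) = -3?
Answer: -3680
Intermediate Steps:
Q(X) = 4*X**2 (Q(X) = (2*X)*(2*X) = 4*X**2)
g(j, I) = I - 2*j (g(j, I) = (j + I) + j*(-3) = (I + j) - 3*j = I - 2*j)
Q(-16) + g(-4, -22)*336 = 4*(-16)**2 + (-22 - 2*(-4))*336 = 4*256 + (-22 + 8)*336 = 1024 - 14*336 = 1024 - 4704 = -3680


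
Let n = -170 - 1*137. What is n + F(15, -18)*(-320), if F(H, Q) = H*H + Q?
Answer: -66547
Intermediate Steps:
F(H, Q) = Q + H**2 (F(H, Q) = H**2 + Q = Q + H**2)
n = -307 (n = -170 - 137 = -307)
n + F(15, -18)*(-320) = -307 + (-18 + 15**2)*(-320) = -307 + (-18 + 225)*(-320) = -307 + 207*(-320) = -307 - 66240 = -66547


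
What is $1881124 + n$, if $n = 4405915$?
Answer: $6287039$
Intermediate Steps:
$1881124 + n = 1881124 + 4405915 = 6287039$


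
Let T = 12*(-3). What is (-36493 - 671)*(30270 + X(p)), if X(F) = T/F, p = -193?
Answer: -217117513944/193 ≈ -1.1250e+9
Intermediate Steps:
T = -36
X(F) = -36/F
(-36493 - 671)*(30270 + X(p)) = (-36493 - 671)*(30270 - 36/(-193)) = -37164*(30270 - 36*(-1/193)) = -37164*(30270 + 36/193) = -37164*5842146/193 = -217117513944/193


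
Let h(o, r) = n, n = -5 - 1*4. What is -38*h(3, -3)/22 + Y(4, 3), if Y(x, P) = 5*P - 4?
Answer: 292/11 ≈ 26.545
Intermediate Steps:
Y(x, P) = -4 + 5*P
n = -9 (n = -5 - 4 = -9)
h(o, r) = -9
-38*h(3, -3)/22 + Y(4, 3) = -(-342)/22 + (-4 + 5*3) = -(-342)/22 + (-4 + 15) = -38*(-9/22) + 11 = 171/11 + 11 = 292/11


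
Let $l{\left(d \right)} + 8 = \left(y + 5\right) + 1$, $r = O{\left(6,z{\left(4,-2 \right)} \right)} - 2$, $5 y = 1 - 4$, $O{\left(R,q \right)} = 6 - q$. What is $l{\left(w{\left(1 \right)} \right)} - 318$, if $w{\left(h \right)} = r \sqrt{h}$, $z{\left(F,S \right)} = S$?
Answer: $- \frac{1603}{5} \approx -320.6$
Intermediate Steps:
$y = - \frac{3}{5}$ ($y = \frac{1 - 4}{5} = \frac{1}{5} \left(-3\right) = - \frac{3}{5} \approx -0.6$)
$r = 6$ ($r = \left(6 - -2\right) - 2 = \left(6 + 2\right) - 2 = 8 - 2 = 6$)
$w{\left(h \right)} = 6 \sqrt{h}$
$l{\left(d \right)} = - \frac{13}{5}$ ($l{\left(d \right)} = -8 + \left(\left(- \frac{3}{5} + 5\right) + 1\right) = -8 + \left(\frac{22}{5} + 1\right) = -8 + \frac{27}{5} = - \frac{13}{5}$)
$l{\left(w{\left(1 \right)} \right)} - 318 = - \frac{13}{5} - 318 = - \frac{1603}{5}$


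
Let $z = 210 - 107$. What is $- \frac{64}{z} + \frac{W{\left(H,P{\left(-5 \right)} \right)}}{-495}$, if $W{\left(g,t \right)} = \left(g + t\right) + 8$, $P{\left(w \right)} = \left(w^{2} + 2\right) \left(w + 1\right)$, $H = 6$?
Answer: $- \frac{21998}{50985} \approx -0.43146$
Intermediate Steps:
$z = 103$ ($z = 210 - 107 = 103$)
$P{\left(w \right)} = \left(1 + w\right) \left(2 + w^{2}\right)$ ($P{\left(w \right)} = \left(2 + w^{2}\right) \left(1 + w\right) = \left(1 + w\right) \left(2 + w^{2}\right)$)
$W{\left(g,t \right)} = 8 + g + t$
$- \frac{64}{z} + \frac{W{\left(H,P{\left(-5 \right)} \right)}}{-495} = - \frac{64}{103} + \frac{8 + 6 + \left(2 + \left(-5\right)^{2} + \left(-5\right)^{3} + 2 \left(-5\right)\right)}{-495} = \left(-64\right) \frac{1}{103} + \left(8 + 6 + \left(2 + 25 - 125 - 10\right)\right) \left(- \frac{1}{495}\right) = - \frac{64}{103} + \left(8 + 6 - 108\right) \left(- \frac{1}{495}\right) = - \frac{64}{103} - - \frac{94}{495} = - \frac{64}{103} + \frac{94}{495} = - \frac{21998}{50985}$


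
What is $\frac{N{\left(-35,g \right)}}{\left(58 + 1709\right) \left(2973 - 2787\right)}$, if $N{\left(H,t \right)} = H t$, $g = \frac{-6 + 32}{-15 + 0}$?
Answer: $\frac{91}{492993} \approx 0.00018459$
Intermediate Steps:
$g = - \frac{26}{15}$ ($g = \frac{26}{-15} = 26 \left(- \frac{1}{15}\right) = - \frac{26}{15} \approx -1.7333$)
$\frac{N{\left(-35,g \right)}}{\left(58 + 1709\right) \left(2973 - 2787\right)} = \frac{\left(-35\right) \left(- \frac{26}{15}\right)}{\left(58 + 1709\right) \left(2973 - 2787\right)} = \frac{182}{3 \cdot 1767 \cdot 186} = \frac{182}{3 \cdot 328662} = \frac{182}{3} \cdot \frac{1}{328662} = \frac{91}{492993}$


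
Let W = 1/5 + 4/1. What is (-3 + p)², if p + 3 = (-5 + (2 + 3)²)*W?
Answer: 6084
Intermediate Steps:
W = 21/5 (W = 1*(⅕) + 4*1 = ⅕ + 4 = 21/5 ≈ 4.2000)
p = 81 (p = -3 + (-5 + (2 + 3)²)*(21/5) = -3 + (-5 + 5²)*(21/5) = -3 + (-5 + 25)*(21/5) = -3 + 20*(21/5) = -3 + 84 = 81)
(-3 + p)² = (-3 + 81)² = 78² = 6084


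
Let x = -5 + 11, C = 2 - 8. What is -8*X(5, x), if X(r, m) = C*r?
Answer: 240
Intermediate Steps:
C = -6
x = 6
X(r, m) = -6*r
-8*X(5, x) = -(-48)*5 = -8*(-30) = 240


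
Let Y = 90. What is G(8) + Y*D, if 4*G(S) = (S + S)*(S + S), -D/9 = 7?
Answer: -5606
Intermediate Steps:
D = -63 (D = -9*7 = -63)
G(S) = S² (G(S) = ((S + S)*(S + S))/4 = ((2*S)*(2*S))/4 = (4*S²)/4 = S²)
G(8) + Y*D = 8² + 90*(-63) = 64 - 5670 = -5606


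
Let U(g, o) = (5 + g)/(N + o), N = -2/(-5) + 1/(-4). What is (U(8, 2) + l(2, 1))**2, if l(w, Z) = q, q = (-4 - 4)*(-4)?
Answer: 2676496/1849 ≈ 1447.5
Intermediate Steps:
N = 3/20 (N = -2*(-1/5) + 1*(-1/4) = 2/5 - 1/4 = 3/20 ≈ 0.15000)
q = 32 (q = -8*(-4) = 32)
U(g, o) = (5 + g)/(3/20 + o)
l(w, Z) = 32
(U(8, 2) + l(2, 1))**2 = (20*(5 + 8)/(3 + 20*2) + 32)**2 = (20*13/(3 + 40) + 32)**2 = (20*13/43 + 32)**2 = (20*(1/43)*13 + 32)**2 = (260/43 + 32)**2 = (1636/43)**2 = 2676496/1849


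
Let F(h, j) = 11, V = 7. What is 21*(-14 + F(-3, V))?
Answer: -63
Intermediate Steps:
21*(-14 + F(-3, V)) = 21*(-14 + 11) = 21*(-3) = -63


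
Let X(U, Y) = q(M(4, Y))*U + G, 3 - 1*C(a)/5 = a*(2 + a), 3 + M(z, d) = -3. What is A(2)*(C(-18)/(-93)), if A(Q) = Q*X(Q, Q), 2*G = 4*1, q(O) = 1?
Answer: 3800/31 ≈ 122.58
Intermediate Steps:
M(z, d) = -6 (M(z, d) = -3 - 3 = -6)
G = 2 (G = (4*1)/2 = (½)*4 = 2)
C(a) = 15 - 5*a*(2 + a)
X(U, Y) = 2 + U (X(U, Y) = 1*U + 2 = U + 2 = 2 + U)
A(Q) = Q*(2 + Q)
A(2)*(C(-18)/(-93)) = (2*(2 + 2))*((15 - 10*(-18) - 5*(-18)²)/(-93)) = (2*4)*((15 + 180 - 5*324)*(-1/93)) = 8*((15 + 180 - 1620)*(-1/93)) = 8*(-1425*(-1/93)) = 8*(475/31) = 3800/31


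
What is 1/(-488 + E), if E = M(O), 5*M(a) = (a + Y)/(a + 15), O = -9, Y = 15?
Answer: -5/2439 ≈ -0.0020500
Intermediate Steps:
M(a) = ⅕ (M(a) = ((a + 15)/(a + 15))/5 = ((15 + a)/(15 + a))/5 = (⅕)*1 = ⅕)
E = ⅕ ≈ 0.20000
1/(-488 + E) = 1/(-488 + ⅕) = 1/(-2439/5) = -5/2439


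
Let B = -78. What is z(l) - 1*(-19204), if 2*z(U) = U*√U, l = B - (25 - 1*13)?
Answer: 19204 - 135*I*√10 ≈ 19204.0 - 426.91*I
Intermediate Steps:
l = -90 (l = -78 - (25 - 1*13) = -78 - (25 - 13) = -78 - 1*12 = -78 - 12 = -90)
z(U) = U^(3/2)/2 (z(U) = (U*√U)/2 = U^(3/2)/2)
z(l) - 1*(-19204) = (-90)^(3/2)/2 - 1*(-19204) = (-270*I*√10)/2 + 19204 = -135*I*√10 + 19204 = 19204 - 135*I*√10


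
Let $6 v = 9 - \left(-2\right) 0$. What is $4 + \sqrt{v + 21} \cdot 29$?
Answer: $4 + \frac{87 \sqrt{10}}{2} \approx 141.56$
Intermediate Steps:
$v = \frac{3}{2}$ ($v = \frac{9 - \left(-2\right) 0}{6} = \frac{9 - 0}{6} = \frac{9 + 0}{6} = \frac{1}{6} \cdot 9 = \frac{3}{2} \approx 1.5$)
$4 + \sqrt{v + 21} \cdot 29 = 4 + \sqrt{\frac{3}{2} + 21} \cdot 29 = 4 + \sqrt{\frac{45}{2}} \cdot 29 = 4 + \frac{3 \sqrt{10}}{2} \cdot 29 = 4 + \frac{87 \sqrt{10}}{2}$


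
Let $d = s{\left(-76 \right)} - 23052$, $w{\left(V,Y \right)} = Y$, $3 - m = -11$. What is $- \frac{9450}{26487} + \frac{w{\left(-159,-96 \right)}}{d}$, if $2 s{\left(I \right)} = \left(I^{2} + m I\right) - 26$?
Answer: $- \frac{264962}{752427} \approx -0.35214$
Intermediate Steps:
$m = 14$ ($m = 3 - -11 = 3 + 11 = 14$)
$s{\left(I \right)} = -13 + \frac{I^{2}}{2} + 7 I$ ($s{\left(I \right)} = \frac{\left(I^{2} + 14 I\right) - 26}{2} = \frac{-26 + I^{2} + 14 I}{2} = -13 + \frac{I^{2}}{2} + 7 I$)
$d = -20709$ ($d = \left(-13 + \frac{\left(-76\right)^{2}}{2} + 7 \left(-76\right)\right) - 23052 = \left(-13 + \frac{1}{2} \cdot 5776 - 532\right) - 23052 = \left(-13 + 2888 - 532\right) - 23052 = 2343 - 23052 = -20709$)
$- \frac{9450}{26487} + \frac{w{\left(-159,-96 \right)}}{d} = - \frac{9450}{26487} - \frac{96}{-20709} = \left(-9450\right) \frac{1}{26487} - - \frac{32}{6903} = - \frac{350}{981} + \frac{32}{6903} = - \frac{264962}{752427}$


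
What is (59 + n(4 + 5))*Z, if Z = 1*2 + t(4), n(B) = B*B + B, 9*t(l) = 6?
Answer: 1192/3 ≈ 397.33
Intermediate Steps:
t(l) = ⅔ (t(l) = (⅑)*6 = ⅔)
n(B) = B + B² (n(B) = B² + B = B + B²)
Z = 8/3 (Z = 1*2 + ⅔ = 2 + ⅔ = 8/3 ≈ 2.6667)
(59 + n(4 + 5))*Z = (59 + (4 + 5)*(1 + (4 + 5)))*(8/3) = (59 + 9*(1 + 9))*(8/3) = (59 + 9*10)*(8/3) = (59 + 90)*(8/3) = 149*(8/3) = 1192/3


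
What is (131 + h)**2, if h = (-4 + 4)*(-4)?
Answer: 17161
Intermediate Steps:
h = 0 (h = 0*(-4) = 0)
(131 + h)**2 = (131 + 0)**2 = 131**2 = 17161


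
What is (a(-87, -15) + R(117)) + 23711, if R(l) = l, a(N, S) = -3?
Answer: 23825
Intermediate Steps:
(a(-87, -15) + R(117)) + 23711 = (-3 + 117) + 23711 = 114 + 23711 = 23825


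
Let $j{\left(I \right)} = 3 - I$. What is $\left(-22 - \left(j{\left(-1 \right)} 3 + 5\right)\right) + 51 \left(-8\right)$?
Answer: $-447$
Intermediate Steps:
$\left(-22 - \left(j{\left(-1 \right)} 3 + 5\right)\right) + 51 \left(-8\right) = \left(-22 - \left(\left(3 - -1\right) 3 + 5\right)\right) + 51 \left(-8\right) = \left(-22 - \left(\left(3 + 1\right) 3 + 5\right)\right) - 408 = \left(-22 - \left(4 \cdot 3 + 5\right)\right) - 408 = \left(-22 - \left(12 + 5\right)\right) - 408 = \left(-22 - 17\right) - 408 = -39 - 408 = -447$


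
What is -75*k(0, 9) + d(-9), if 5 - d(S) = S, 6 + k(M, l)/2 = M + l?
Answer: -436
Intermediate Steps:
k(M, l) = -12 + 2*M + 2*l (k(M, l) = -12 + 2*(M + l) = -12 + (2*M + 2*l) = -12 + 2*M + 2*l)
d(S) = 5 - S
-75*k(0, 9) + d(-9) = -75*(-12 + 2*0 + 2*9) + (5 - 1*(-9)) = -75*(-12 + 0 + 18) + (5 + 9) = -75*6 + 14 = -450 + 14 = -436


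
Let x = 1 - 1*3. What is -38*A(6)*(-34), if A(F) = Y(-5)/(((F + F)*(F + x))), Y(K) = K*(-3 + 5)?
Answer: -1615/6 ≈ -269.17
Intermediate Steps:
x = -2 (x = 1 - 3 = -2)
Y(K) = 2*K (Y(K) = K*2 = 2*K)
A(F) = -5/(F*(-2 + F)) (A(F) = (2*(-5))/(((F + F)*(F - 2))) = -10*1/(2*F*(-2 + F)) = -5/(F*(-2 + F)))
-38*A(6)*(-34) = -(-190)/(6*(-2 + 6))*(-34) = -(-190)/(6*4)*(-34) = -38*(-5/24)*(-34) = (95/12)*(-34) = -1615/6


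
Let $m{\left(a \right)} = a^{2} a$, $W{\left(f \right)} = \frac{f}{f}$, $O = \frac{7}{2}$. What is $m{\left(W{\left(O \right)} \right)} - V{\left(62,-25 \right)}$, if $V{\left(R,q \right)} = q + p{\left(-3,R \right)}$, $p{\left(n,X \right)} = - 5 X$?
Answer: $336$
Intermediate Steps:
$V{\left(R,q \right)} = q - 5 R$
$O = \frac{7}{2}$ ($O = 7 \cdot \frac{1}{2} = \frac{7}{2} \approx 3.5$)
$W{\left(f \right)} = 1$
$m{\left(a \right)} = a^{3}$
$m{\left(W{\left(O \right)} \right)} - V{\left(62,-25 \right)} = 1^{3} - \left(-25 - 310\right) = 1 - \left(-25 - 310\right) = 1 - -335 = 1 + 335 = 336$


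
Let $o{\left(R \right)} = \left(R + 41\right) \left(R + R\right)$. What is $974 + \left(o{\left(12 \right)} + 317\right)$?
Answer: $2563$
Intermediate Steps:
$o{\left(R \right)} = 2 R \left(41 + R\right)$ ($o{\left(R \right)} = \left(41 + R\right) 2 R = 2 R \left(41 + R\right)$)
$974 + \left(o{\left(12 \right)} + 317\right) = 974 + \left(2 \cdot 12 \left(41 + 12\right) + 317\right) = 974 + \left(2 \cdot 12 \cdot 53 + 317\right) = 974 + \left(1272 + 317\right) = 974 + 1589 = 2563$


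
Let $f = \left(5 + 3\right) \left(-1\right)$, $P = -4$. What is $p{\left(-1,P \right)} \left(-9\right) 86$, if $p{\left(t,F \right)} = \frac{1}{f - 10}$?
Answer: $43$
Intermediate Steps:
$f = -8$ ($f = 8 \left(-1\right) = -8$)
$p{\left(t,F \right)} = - \frac{1}{18}$ ($p{\left(t,F \right)} = \frac{1}{-8 - 10} = \frac{1}{-18} = - \frac{1}{18}$)
$p{\left(-1,P \right)} \left(-9\right) 86 = \left(- \frac{1}{18}\right) \left(-9\right) 86 = \frac{1}{2} \cdot 86 = 43$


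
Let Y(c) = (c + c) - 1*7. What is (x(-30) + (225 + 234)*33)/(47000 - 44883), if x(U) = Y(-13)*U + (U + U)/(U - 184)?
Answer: 59541/7811 ≈ 7.6227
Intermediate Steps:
Y(c) = -7 + 2*c (Y(c) = 2*c - 7 = -7 + 2*c)
x(U) = -33*U + 2*U/(-184 + U) (x(U) = (-7 + 2*(-13))*U + (U + U)/(U - 184) = (-7 - 26)*U + (2*U)/(-184 + U) = -33*U + 2*U/(-184 + U))
(x(-30) + (225 + 234)*33)/(47000 - 44883) = (-30*(6074 - 33*(-30))/(-184 - 30) + (225 + 234)*33)/(47000 - 44883) = (-30*(6074 + 990)/(-214) + 459*33)/2117 = (-30*(-1/214)*7064 + 15147)*(1/2117) = (105960/107 + 15147)*(1/2117) = (1726689/107)*(1/2117) = 59541/7811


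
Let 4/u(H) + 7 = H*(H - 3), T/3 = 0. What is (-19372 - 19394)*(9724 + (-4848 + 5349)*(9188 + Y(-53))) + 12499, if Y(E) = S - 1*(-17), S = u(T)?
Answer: -179143205963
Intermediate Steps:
T = 0 (T = 3*0 = 0)
u(H) = 4/(-7 + H*(-3 + H)) (u(H) = 4/(-7 + H*(H - 3)) = 4/(-7 + H*(-3 + H)))
S = -4/7 (S = 4/(-7 + 0² - 3*0) = 4/(-7 + 0 + 0) = 4/(-7) = 4*(-⅐) = -4/7 ≈ -0.57143)
Y(E) = 115/7 (Y(E) = -4/7 - 1*(-17) = -4/7 + 17 = 115/7)
(-19372 - 19394)*(9724 + (-4848 + 5349)*(9188 + Y(-53))) + 12499 = (-19372 - 19394)*(9724 + (-4848 + 5349)*(9188 + 115/7)) + 12499 = -38766*(9724 + 501*(64431/7)) + 12499 = -38766*(9724 + 32279931/7) + 12499 = -38766*32347999/7 + 12499 = -179143218462 + 12499 = -179143205963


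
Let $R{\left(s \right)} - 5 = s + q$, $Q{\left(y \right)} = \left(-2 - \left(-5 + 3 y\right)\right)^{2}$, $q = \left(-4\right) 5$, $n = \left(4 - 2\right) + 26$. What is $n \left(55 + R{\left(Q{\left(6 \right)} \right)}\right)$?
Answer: $7420$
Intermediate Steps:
$n = 28$ ($n = 2 + 26 = 28$)
$q = -20$
$Q{\left(y \right)} = \left(3 - 3 y\right)^{2}$ ($Q{\left(y \right)} = \left(-2 - \left(-5 + 3 y\right)\right)^{2} = \left(3 - 3 y\right)^{2}$)
$R{\left(s \right)} = -15 + s$ ($R{\left(s \right)} = 5 + \left(s - 20\right) = 5 + \left(-20 + s\right) = -15 + s$)
$n \left(55 + R{\left(Q{\left(6 \right)} \right)}\right) = 28 \left(55 - \left(15 - 9 \left(-1 + 6\right)^{2}\right)\right) = 28 \left(55 - \left(15 - 9 \cdot 5^{2}\right)\right) = 28 \left(55 + \left(-15 + 9 \cdot 25\right)\right) = 28 \left(55 + \left(-15 + 225\right)\right) = 28 \left(55 + 210\right) = 28 \cdot 265 = 7420$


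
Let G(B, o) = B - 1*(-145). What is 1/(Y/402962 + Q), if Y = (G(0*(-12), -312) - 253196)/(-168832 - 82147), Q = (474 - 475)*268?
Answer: -101134999798/27104179692813 ≈ -0.0037313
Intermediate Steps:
G(B, o) = 145 + B (G(B, o) = B + 145 = 145 + B)
Q = -268 (Q = -1*268 = -268)
Y = 253051/250979 (Y = ((145 + 0*(-12)) - 253196)/(-168832 - 82147) = ((145 + 0) - 253196)/(-250979) = (145 - 253196)*(-1/250979) = -253051*(-1/250979) = 253051/250979 ≈ 1.0083)
1/(Y/402962 + Q) = 1/((253051/250979)/402962 - 268) = 1/((253051/250979)*(1/402962) - 268) = 1/(253051/101134999798 - 268) = 1/(-27104179692813/101134999798) = -101134999798/27104179692813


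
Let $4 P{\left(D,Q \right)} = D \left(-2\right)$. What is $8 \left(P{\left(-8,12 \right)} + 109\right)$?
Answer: $904$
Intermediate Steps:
$P{\left(D,Q \right)} = - \frac{D}{2}$ ($P{\left(D,Q \right)} = \frac{D \left(-2\right)}{4} = \frac{\left(-2\right) D}{4} = - \frac{D}{2}$)
$8 \left(P{\left(-8,12 \right)} + 109\right) = 8 \left(\left(- \frac{1}{2}\right) \left(-8\right) + 109\right) = 8 \left(4 + 109\right) = 8 \cdot 113 = 904$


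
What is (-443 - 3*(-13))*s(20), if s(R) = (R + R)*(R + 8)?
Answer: -452480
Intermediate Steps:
s(R) = 2*R*(8 + R) (s(R) = (2*R)*(8 + R) = 2*R*(8 + R))
(-443 - 3*(-13))*s(20) = (-443 - 3*(-13))*(2*20*(8 + 20)) = (-443 + 39)*(2*20*28) = -404*1120 = -452480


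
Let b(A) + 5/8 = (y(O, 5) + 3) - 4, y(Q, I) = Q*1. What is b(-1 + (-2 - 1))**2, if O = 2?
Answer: 9/64 ≈ 0.14063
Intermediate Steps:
y(Q, I) = Q
b(A) = 3/8 (b(A) = -5/8 + ((2 + 3) - 4) = -5/8 + (5 - 4) = -5/8 + 1 = 3/8)
b(-1 + (-2 - 1))**2 = (3/8)**2 = 9/64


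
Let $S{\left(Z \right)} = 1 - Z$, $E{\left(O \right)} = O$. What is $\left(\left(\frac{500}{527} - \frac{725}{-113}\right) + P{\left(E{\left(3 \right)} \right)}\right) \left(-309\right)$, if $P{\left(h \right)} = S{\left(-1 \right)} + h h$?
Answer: $- \frac{337933524}{59551} \approx -5674.7$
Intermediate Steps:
$P{\left(h \right)} = 2 + h^{2}$ ($P{\left(h \right)} = \left(1 - -1\right) + h h = \left(1 + 1\right) + h^{2} = 2 + h^{2}$)
$\left(\left(\frac{500}{527} - \frac{725}{-113}\right) + P{\left(E{\left(3 \right)} \right)}\right) \left(-309\right) = \left(\left(\frac{500}{527} - \frac{725}{-113}\right) + \left(2 + 3^{2}\right)\right) \left(-309\right) = \left(\left(500 \cdot \frac{1}{527} - - \frac{725}{113}\right) + \left(2 + 9\right)\right) \left(-309\right) = \left(\left(\frac{500}{527} + \frac{725}{113}\right) + 11\right) \left(-309\right) = \left(\frac{438575}{59551} + 11\right) \left(-309\right) = \frac{1093636}{59551} \left(-309\right) = - \frac{337933524}{59551}$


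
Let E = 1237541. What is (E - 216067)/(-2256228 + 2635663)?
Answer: 1021474/379435 ≈ 2.6921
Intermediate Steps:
(E - 216067)/(-2256228 + 2635663) = (1237541 - 216067)/(-2256228 + 2635663) = 1021474/379435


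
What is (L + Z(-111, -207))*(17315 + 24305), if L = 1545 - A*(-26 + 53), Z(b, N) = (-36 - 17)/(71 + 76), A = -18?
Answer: 12423736480/147 ≈ 8.4515e+7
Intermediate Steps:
Z(b, N) = -53/147
L = 2031 (L = 1545 - (-18)*(-26 + 53) = 1545 - (-18)*27 = 1545 - 1*(-486) = 1545 + 486 = 2031)
(L + Z(-111, -207))*(17315 + 24305) = (2031 - 53/147)*(17315 + 24305) = (298504/147)*41620 = 12423736480/147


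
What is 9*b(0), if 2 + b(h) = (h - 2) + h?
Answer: -36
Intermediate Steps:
b(h) = -4 + 2*h (b(h) = -2 + ((h - 2) + h) = -2 + ((-2 + h) + h) = -2 + (-2 + 2*h) = -4 + 2*h)
9*b(0) = 9*(-4 + 2*0) = 9*(-4 + 0) = 9*(-4) = -36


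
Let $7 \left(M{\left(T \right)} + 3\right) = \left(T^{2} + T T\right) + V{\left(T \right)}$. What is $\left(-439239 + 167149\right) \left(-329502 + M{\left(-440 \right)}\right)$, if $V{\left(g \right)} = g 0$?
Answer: $74604551450$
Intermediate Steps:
$V{\left(g \right)} = 0$
$M{\left(T \right)} = -3 + \frac{2 T^{2}}{7}$ ($M{\left(T \right)} = -3 + \frac{\left(T^{2} + T T\right) + 0}{7} = -3 + \frac{\left(T^{2} + T^{2}\right) + 0}{7} = -3 + \frac{2 T^{2} + 0}{7} = -3 + \frac{2 T^{2}}{7}$)
$\left(-439239 + 167149\right) \left(-329502 + M{\left(-440 \right)}\right) = \left(-439239 + 167149\right) \left(-329502 - \left(3 - \frac{2 \left(-440\right)^{2}}{7}\right)\right) = - 272090 \left(-329502 + \left(-3 + \frac{2}{7} \cdot 193600\right)\right) = - 272090 \left(-329502 + \left(-3 + \frac{387200}{7}\right)\right) = - 272090 \left(-329502 + \frac{387179}{7}\right) = \left(-272090\right) \left(- \frac{1919335}{7}\right) = 74604551450$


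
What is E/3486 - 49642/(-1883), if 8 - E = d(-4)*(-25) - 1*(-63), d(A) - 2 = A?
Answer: 8231157/312578 ≈ 26.333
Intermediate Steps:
d(A) = 2 + A
E = -105 (E = 8 - ((2 - 4)*(-25) - 1*(-63)) = 8 - (-2*(-25) + 63) = 8 - (50 + 63) = 8 - 1*113 = 8 - 113 = -105)
E/3486 - 49642/(-1883) = -105/3486 - 49642/(-1883) = -105*1/3486 - 49642*(-1/1883) = -5/166 + 49642/1883 = 8231157/312578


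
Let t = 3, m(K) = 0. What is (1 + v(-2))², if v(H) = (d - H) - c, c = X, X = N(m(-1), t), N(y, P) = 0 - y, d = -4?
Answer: 1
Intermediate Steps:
N(y, P) = -y
X = 0 (X = -1*0 = 0)
c = 0
v(H) = -4 - H (v(H) = (-4 - H) - 1*0 = (-4 - H) + 0 = -4 - H)
(1 + v(-2))² = (1 + (-4 - 1*(-2)))² = (1 + (-4 + 2))² = (1 - 2)² = (-1)² = 1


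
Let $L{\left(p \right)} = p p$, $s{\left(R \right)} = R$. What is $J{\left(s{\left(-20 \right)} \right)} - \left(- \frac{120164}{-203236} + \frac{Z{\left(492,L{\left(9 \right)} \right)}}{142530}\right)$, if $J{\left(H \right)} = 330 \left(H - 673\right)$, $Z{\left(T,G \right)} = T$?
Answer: $- \frac{25092925711713}{109724345} \approx -2.2869 \cdot 10^{5}$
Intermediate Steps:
$L{\left(p \right)} = p^{2}$
$J{\left(H \right)} = -222090 + 330 H$ ($J{\left(H \right)} = 330 \left(-673 + H\right) = -222090 + 330 H$)
$J{\left(s{\left(-20 \right)} \right)} - \left(- \frac{120164}{-203236} + \frac{Z{\left(492,L{\left(9 \right)} \right)}}{142530}\right) = \left(-222090 + 330 \left(-20\right)\right) - \left(- \frac{120164}{-203236} + \frac{492}{142530}\right) = \left(-222090 - 6600\right) - \left(\left(-120164\right) \left(- \frac{1}{203236}\right) + 492 \cdot \frac{1}{142530}\right) = -228690 - \left(\frac{2731}{4619} + \frac{82}{23755}\right) = -228690 - \frac{65253663}{109724345} = - \frac{25092925711713}{109724345}$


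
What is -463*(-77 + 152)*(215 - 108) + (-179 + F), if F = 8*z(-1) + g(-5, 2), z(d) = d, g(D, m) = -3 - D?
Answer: -3715760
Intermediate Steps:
F = -6 (F = 8*(-1) + (-3 - 1*(-5)) = -8 + (-3 + 5) = -8 + 2 = -6)
-463*(-77 + 152)*(215 - 108) + (-179 + F) = -463*(-77 + 152)*(215 - 108) + (-179 - 6) = -34725*107 - 185 = -463*8025 - 185 = -3715575 - 185 = -3715760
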